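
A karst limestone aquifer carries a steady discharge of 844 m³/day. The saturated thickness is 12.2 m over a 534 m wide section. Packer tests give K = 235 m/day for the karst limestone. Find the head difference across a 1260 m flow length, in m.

0.695

Cross-sectional area A = 534 × 12.2 = 6515 m².
From Q = K·A·i, i = Q / (K·A) = 844 / (235.0 × 6515) = 0.0005513.
Head loss Δh = i · L = 0.0005513 × 1260 = 0.6946 m.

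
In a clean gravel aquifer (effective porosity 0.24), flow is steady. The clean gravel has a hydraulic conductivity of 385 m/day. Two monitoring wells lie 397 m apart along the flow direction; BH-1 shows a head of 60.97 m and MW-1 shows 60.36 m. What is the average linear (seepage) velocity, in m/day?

2.46

Hydraulic gradient i = (60.97 − 60.36) / 397 = 0.61 / 397 = 0.001537.
Darcy flux q = K · i = 385.0 × 0.001537 = 0.5916 m/day.
Seepage velocity v = q / n_e = 0.5916 / 0.24 = 2.465 m/day.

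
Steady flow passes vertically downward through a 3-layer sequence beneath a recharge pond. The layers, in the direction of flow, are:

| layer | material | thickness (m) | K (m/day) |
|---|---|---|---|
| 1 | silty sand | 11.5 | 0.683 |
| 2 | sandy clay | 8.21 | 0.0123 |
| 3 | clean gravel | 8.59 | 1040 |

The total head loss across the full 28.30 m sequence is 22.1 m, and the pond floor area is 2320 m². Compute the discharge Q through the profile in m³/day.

Flow is perpendicular to layering, so the layers act in series and the equivalent K is the thickness-weighted harmonic mean.
Total thickness L = 11.5 + 8.21 + 8.59 = 28.30 m.
Σ(b_i/K_i) = 11.5/0.683 + 8.21/0.0123 + 8.59/1040 = 684.3 d.
K_eq = L / Σ(b_i/K_i) = 28.30 / 684.3 = 0.04135 m/day.
Q = K_eq · A · (Δh/L) = 0.04135 × 2320 × (22.1/28.30) = 74.92 m³/day.

74.9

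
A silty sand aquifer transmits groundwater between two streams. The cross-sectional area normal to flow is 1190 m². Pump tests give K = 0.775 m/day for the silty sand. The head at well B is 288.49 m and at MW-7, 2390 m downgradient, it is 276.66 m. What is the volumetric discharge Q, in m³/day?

Hydraulic gradient i = (288.49 − 276.66) / 2390 = 11.83 / 2390 = 0.004950.
Darcy's law: Q = K · A · i = 0.7750 × 1190 × 0.004950 = 4.565 m³/day.

4.56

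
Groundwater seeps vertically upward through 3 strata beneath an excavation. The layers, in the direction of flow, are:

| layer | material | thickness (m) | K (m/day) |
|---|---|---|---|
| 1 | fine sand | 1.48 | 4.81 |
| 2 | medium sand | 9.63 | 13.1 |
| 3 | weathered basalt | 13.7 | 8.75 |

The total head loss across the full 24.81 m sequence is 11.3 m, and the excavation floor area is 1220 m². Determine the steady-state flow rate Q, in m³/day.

5280

Flow is perpendicular to layering, so the layers act in series and the equivalent K is the thickness-weighted harmonic mean.
Total thickness L = 1.48 + 9.63 + 13.7 = 24.81 m.
Σ(b_i/K_i) = 1.48/4.81 + 9.63/13.1 + 13.7/8.75 = 2.609 d.
K_eq = L / Σ(b_i/K_i) = 24.81 / 2.609 = 9.511 m/day.
Q = K_eq · A · (Δh/L) = 9.511 × 1220 × (11.3/24.81) = 5285 m³/day.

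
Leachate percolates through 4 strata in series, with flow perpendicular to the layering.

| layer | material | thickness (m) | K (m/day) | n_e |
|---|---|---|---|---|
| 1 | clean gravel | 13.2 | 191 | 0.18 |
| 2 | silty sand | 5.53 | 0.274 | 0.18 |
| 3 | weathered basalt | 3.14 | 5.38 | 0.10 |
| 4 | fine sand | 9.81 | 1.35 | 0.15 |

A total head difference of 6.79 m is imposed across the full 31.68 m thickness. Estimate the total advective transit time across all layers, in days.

With flow normal to the layers, continuity requires the same specific discharge q through every layer.
Σ(b_i/K_i) = 13.2/191 + 5.53/0.274 + 3.14/5.38 + 9.81/1.35 = 28.10 d.
q = Δh / Σ(b_i/K_i) = 6.79 / 28.10 = 0.2416 m/day.
In each layer the seepage velocity is v_i = q/n_i, so the layer transit time is t_i = b_i·n_i / q:
  layer 1 (clean gravel): t_1 = 13.2 × 0.18 / 0.2416 = 9.834 d
  layer 2 (silty sand): t_2 = 5.53 × 0.18 / 0.2416 = 4.120 d
  layer 3 (weathered basalt): t_3 = 3.14 × 0.10 / 0.2416 = 1.300 d
  layer 4 (fine sand): t_4 = 9.81 × 0.15 / 0.2416 = 6.090 d
Total t = Σ t_i = 21.34 days.

21.3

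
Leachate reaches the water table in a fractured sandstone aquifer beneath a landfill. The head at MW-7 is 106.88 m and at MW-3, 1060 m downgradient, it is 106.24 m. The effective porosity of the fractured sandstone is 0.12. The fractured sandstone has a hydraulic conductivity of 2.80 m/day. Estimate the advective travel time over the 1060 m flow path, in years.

Hydraulic gradient i = (106.88 − 106.24) / 1060 = 0.64 / 1060 = 0.0006038.
Darcy flux q = K · i = 2.800 × 0.0006038 = 0.001691 m/day.
Seepage velocity v = q / n_e = 0.001691 / 0.12 = 0.01409 m/day.
Travel time t = L / v = 1060 / 0.01409 = 75241 days = 206.0 years.

206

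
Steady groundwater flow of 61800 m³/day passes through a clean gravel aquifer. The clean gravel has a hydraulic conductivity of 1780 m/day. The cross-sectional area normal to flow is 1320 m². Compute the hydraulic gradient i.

0.0263

From Q = K·A·i, i = Q / (K·A) = 61800 / (1780 × 1320) = 0.02630.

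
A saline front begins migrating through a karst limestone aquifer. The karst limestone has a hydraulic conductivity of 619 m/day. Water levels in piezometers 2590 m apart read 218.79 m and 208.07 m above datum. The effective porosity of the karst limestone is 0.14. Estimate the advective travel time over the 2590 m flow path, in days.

Hydraulic gradient i = (218.79 − 208.07) / 2590 = 10.72 / 2590 = 0.004139.
Darcy flux q = K · i = 619.0 × 0.004139 = 2.562 m/day.
Seepage velocity v = q / n_e = 2.562 / 0.14 = 18.30 m/day.
Travel time t = L / v = 2590 / 18.30 = 141.5 days.

142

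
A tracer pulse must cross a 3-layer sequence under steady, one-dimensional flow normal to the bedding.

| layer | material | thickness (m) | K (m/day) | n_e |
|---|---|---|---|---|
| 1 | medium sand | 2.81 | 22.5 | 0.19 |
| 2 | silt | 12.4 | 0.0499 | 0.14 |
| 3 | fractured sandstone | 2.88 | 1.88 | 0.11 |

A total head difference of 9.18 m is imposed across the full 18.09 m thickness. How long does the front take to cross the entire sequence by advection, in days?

With flow normal to the layers, continuity requires the same specific discharge q through every layer.
Σ(b_i/K_i) = 2.81/22.5 + 12.4/0.0499 + 2.88/1.88 = 250.2 d.
q = Δh / Σ(b_i/K_i) = 9.18 / 250.2 = 0.03670 m/day.
In each layer the seepage velocity is v_i = q/n_i, so the layer transit time is t_i = b_i·n_i / q:
  layer 1 (medium sand): t_1 = 2.81 × 0.19 / 0.03670 = 14.55 d
  layer 2 (silt): t_2 = 12.4 × 0.14 / 0.03670 = 47.31 d
  layer 3 (fractured sandstone): t_3 = 2.88 × 0.11 / 0.03670 = 8.633 d
Total t = Σ t_i = 70.49 days.

70.5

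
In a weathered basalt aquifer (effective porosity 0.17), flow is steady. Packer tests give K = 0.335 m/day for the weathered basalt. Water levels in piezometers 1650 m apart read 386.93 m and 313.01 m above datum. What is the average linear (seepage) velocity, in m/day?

Hydraulic gradient i = (386.93 − 313.01) / 1650 = 73.92 / 1650 = 0.04480.
Darcy flux q = K · i = 0.3350 × 0.04480 = 0.01501 m/day.
Seepage velocity v = q / n_e = 0.01501 / 0.17 = 0.08828 m/day.

0.0883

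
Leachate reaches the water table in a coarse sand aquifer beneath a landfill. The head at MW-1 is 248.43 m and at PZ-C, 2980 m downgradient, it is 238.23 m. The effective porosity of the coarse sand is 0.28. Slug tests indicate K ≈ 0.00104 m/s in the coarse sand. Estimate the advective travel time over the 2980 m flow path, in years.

Convert K: 0.00104 m/s × 86400 = 89.86 m/day.
Hydraulic gradient i = (248.43 − 238.23) / 2980 = 10.2 / 2980 = 0.003423.
Darcy flux q = K · i = 89.86 × 0.003423 = 0.3076 m/day.
Seepage velocity v = q / n_e = 0.3076 / 0.28 = 1.098 m/day.
Travel time t = L / v = 2980 / 1.098 = 2713 days = 7.428 years.

7.43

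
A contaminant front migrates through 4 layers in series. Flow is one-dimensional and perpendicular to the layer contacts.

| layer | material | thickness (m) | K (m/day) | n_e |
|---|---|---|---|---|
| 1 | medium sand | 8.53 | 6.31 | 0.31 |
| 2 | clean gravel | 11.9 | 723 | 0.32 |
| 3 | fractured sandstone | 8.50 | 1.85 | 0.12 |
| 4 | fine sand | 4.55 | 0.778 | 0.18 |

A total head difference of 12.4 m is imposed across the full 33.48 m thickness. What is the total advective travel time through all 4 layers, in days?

With flow normal to the layers, continuity requires the same specific discharge q through every layer.
Σ(b_i/K_i) = 8.53/6.31 + 11.9/723 + 8.50/1.85 + 4.55/0.778 = 11.81 d.
q = Δh / Σ(b_i/K_i) = 12.4 / 11.81 = 1.050 m/day.
In each layer the seepage velocity is v_i = q/n_i, so the layer transit time is t_i = b_i·n_i / q:
  layer 1 (medium sand): t_1 = 8.53 × 0.31 / 1.050 = 2.519 d
  layer 2 (clean gravel): t_2 = 11.9 × 0.32 / 1.050 = 3.627 d
  layer 3 (fractured sandstone): t_3 = 8.50 × 0.12 / 1.050 = 0.9716 d
  layer 4 (fine sand): t_4 = 4.55 × 0.18 / 1.050 = 0.7801 d
Total t = Σ t_i = 7.898 days.

7.90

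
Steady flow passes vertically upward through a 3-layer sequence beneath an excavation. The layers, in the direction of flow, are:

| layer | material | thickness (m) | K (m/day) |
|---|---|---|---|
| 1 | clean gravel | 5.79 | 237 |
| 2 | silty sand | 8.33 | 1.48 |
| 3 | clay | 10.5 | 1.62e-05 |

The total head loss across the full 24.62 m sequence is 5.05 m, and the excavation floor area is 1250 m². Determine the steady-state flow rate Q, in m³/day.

Flow is perpendicular to layering, so the layers act in series and the equivalent K is the thickness-weighted harmonic mean.
Total thickness L = 5.79 + 8.33 + 10.5 = 24.62 m.
Σ(b_i/K_i) = 5.79/237 + 8.33/1.48 + 10.5/1.62e-05 = 6.482e+05 d.
K_eq = L / Σ(b_i/K_i) = 24.62 / 6.482e+05 = 3.798e-05 m/day.
Q = K_eq · A · (Δh/L) = 3.798e-05 × 1250 × (5.05/24.62) = 0.009739 m³/day.

0.00974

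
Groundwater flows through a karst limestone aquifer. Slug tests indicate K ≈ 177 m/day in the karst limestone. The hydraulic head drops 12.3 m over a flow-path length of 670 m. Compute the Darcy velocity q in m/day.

Hydraulic gradient i = Δh / L = 12.3 / 670 = 0.01836.
Specific discharge q = K · i = 177.0 × 0.01836 = 3.249 m/day.

3.25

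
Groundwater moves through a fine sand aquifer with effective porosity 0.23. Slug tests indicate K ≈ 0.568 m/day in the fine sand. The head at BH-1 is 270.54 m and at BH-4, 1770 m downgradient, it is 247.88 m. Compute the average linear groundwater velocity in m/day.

0.0316

Hydraulic gradient i = (270.54 − 247.88) / 1770 = 22.66 / 1770 = 0.01280.
Darcy flux q = K · i = 0.5680 × 0.01280 = 0.007272 m/day.
Seepage velocity v = q / n_e = 0.007272 / 0.23 = 0.03162 m/day.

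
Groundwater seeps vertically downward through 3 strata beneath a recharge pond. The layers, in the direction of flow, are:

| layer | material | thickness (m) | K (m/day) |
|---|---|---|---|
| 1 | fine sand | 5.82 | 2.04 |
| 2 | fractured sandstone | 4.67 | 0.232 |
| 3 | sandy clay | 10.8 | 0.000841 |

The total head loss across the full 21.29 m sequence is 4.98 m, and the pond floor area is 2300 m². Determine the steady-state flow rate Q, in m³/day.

Flow is perpendicular to layering, so the layers act in series and the equivalent K is the thickness-weighted harmonic mean.
Total thickness L = 5.82 + 4.67 + 10.8 = 21.29 m.
Σ(b_i/K_i) = 5.82/2.04 + 4.67/0.232 + 10.8/0.000841 = 12865 d.
K_eq = L / Σ(b_i/K_i) = 21.29 / 12865 = 0.001655 m/day.
Q = K_eq · A · (Δh/L) = 0.001655 × 2300 × (4.98/21.29) = 0.8903 m³/day.

0.890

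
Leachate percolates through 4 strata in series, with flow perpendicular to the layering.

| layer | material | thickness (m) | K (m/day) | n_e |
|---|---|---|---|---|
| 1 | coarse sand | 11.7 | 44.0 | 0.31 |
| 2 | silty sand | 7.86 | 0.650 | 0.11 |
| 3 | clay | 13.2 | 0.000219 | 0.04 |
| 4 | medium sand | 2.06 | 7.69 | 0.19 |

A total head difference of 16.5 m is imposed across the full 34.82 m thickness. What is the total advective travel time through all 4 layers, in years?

With flow normal to the layers, continuity requires the same specific discharge q through every layer.
Σ(b_i/K_i) = 11.7/44.0 + 7.86/0.650 + 13.2/0.000219 + 2.06/7.69 = 60287 d.
q = Δh / Σ(b_i/K_i) = 16.5 / 60287 = 0.0002737 m/day.
In each layer the seepage velocity is v_i = q/n_i, so the layer transit time is t_i = b_i·n_i / q:
  layer 1 (coarse sand): t_1 = 11.7 × 0.31 / 0.0002737 = 13252 d
  layer 2 (silty sand): t_2 = 7.86 × 0.11 / 0.0002737 = 3159 d
  layer 3 (clay): t_3 = 13.2 × 0.04 / 0.0002737 = 1929 d
  layer 4 (medium sand): t_4 = 2.06 × 0.19 / 0.0002737 = 1430 d
Total t = Σ t_i = 19770 days = 54.13 years.

54.1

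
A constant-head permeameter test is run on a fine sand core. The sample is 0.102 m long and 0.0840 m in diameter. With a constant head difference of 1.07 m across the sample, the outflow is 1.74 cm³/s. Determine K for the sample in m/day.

Cross-sectional area A = π·(d/2)² = π × (0.0840/2)² = 0.005542 m².
Convert discharge: 1.74 cm³/s = 1.740e-06 m³/s.
Darcy's law rearranged: K = Q·L / (A·Δh) = 1.740e-06 × 0.102 / (0.005542 × 1.07) = 2.993e-05 m/s = 2.586 m/day.

2.59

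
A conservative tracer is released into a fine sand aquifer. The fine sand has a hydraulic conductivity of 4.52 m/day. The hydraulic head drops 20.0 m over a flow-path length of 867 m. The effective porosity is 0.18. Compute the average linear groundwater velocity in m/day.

0.579

Hydraulic gradient i = Δh / L = 20.0 / 867 = 0.02307.
Darcy flux q = K · i = 4.520 × 0.02307 = 0.1043 m/day.
Seepage velocity v = q / n_e = 0.1043 / 0.18 = 0.5793 m/day.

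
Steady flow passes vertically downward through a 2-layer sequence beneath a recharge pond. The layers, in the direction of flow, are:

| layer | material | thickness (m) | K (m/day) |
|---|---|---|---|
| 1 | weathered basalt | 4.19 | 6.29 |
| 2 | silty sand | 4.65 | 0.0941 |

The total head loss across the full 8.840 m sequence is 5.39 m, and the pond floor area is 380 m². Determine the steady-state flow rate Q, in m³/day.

Flow is perpendicular to layering, so the layers act in series and the equivalent K is the thickness-weighted harmonic mean.
Total thickness L = 4.19 + 4.65 = 8.840 m.
Σ(b_i/K_i) = 4.19/6.29 + 4.65/0.0941 = 50.08 d.
K_eq = L / Σ(b_i/K_i) = 8.840 / 50.08 = 0.1765 m/day.
Q = K_eq · A · (Δh/L) = 0.1765 × 380 × (5.39/8.840) = 40.90 m³/day.

40.9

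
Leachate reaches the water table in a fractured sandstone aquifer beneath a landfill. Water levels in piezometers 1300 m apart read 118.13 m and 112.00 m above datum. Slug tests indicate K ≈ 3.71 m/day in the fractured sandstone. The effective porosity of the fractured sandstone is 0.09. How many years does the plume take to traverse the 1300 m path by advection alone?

Hydraulic gradient i = (118.13 − 112.00) / 1300 = 6.13 / 1300 = 0.004715.
Darcy flux q = K · i = 3.710 × 0.004715 = 0.01749 m/day.
Seepage velocity v = q / n_e = 0.01749 / 0.09 = 0.1944 m/day.
Travel time t = L / v = 1300 / 0.1944 = 6688 days = 18.31 years.

18.3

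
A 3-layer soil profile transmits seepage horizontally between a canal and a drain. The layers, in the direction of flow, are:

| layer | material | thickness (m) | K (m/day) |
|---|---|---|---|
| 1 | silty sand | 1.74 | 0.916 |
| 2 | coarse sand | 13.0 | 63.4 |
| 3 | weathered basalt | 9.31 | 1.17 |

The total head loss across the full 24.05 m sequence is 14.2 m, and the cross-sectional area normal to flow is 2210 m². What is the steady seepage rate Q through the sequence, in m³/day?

Flow is perpendicular to layering, so the layers act in series and the equivalent K is the thickness-weighted harmonic mean.
Total thickness L = 1.74 + 13.0 + 9.31 = 24.05 m.
Σ(b_i/K_i) = 1.74/0.916 + 13.0/63.4 + 9.31/1.17 = 10.06 d.
K_eq = L / Σ(b_i/K_i) = 24.05 / 10.06 = 2.390 m/day.
Q = K_eq · A · (Δh/L) = 2.390 × 2210 × (14.2/24.05) = 3119 m³/day.

3120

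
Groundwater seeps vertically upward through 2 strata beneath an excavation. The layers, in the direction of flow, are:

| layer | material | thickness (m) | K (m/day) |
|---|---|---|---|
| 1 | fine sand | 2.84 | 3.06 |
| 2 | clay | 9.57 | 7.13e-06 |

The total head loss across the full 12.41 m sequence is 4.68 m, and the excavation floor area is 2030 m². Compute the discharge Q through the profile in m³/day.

0.00708

Flow is perpendicular to layering, so the layers act in series and the equivalent K is the thickness-weighted harmonic mean.
Total thickness L = 2.84 + 9.57 = 12.41 m.
Σ(b_i/K_i) = 2.84/3.06 + 9.57/7.13e-06 = 1.342e+06 d.
K_eq = L / Σ(b_i/K_i) = 12.41 / 1.342e+06 = 9.246e-06 m/day.
Q = K_eq · A · (Δh/L) = 9.246e-06 × 2030 × (4.68/12.41) = 0.007078 m³/day.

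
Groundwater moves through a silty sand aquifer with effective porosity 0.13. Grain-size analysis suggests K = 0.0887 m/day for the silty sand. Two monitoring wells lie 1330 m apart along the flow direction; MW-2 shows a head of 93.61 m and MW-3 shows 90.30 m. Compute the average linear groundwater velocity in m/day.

0.00170

Hydraulic gradient i = (93.61 − 90.30) / 1330 = 3.31 / 1330 = 0.002489.
Darcy flux q = K · i = 0.08870 × 0.002489 = 0.0002207 m/day.
Seepage velocity v = q / n_e = 0.0002207 / 0.13 = 0.001698 m/day.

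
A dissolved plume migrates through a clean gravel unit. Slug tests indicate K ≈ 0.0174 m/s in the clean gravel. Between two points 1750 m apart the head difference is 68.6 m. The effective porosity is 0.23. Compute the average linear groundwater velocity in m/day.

Convert K: 0.0174 m/s × 86400 = 1503 m/day.
Hydraulic gradient i = Δh / L = 68.6 / 1750 = 0.03920.
Darcy flux q = K · i = 1503 × 0.03920 = 58.93 m/day.
Seepage velocity v = q / n_e = 58.93 / 0.23 = 256.2 m/day.

256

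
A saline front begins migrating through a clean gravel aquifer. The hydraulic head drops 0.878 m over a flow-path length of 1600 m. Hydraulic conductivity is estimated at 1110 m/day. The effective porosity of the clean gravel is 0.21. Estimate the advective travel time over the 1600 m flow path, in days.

552

Hydraulic gradient i = Δh / L = 0.878 / 1600 = 0.0005487.
Darcy flux q = K · i = 1110 × 0.0005487 = 0.6091 m/day.
Seepage velocity v = q / n_e = 0.6091 / 0.21 = 2.901 m/day.
Travel time t = L / v = 1600 / 2.901 = 551.6 days.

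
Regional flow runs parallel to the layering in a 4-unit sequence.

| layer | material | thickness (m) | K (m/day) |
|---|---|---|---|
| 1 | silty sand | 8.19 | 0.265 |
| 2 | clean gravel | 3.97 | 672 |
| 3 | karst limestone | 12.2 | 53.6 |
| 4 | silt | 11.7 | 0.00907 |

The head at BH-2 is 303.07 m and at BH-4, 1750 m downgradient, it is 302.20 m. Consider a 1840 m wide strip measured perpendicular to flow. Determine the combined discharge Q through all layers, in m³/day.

Flow is parallel to layering, so each bed carries its own Darcy discharge and the transmissivities add.
Σ(K_i·b_i) = 0.265×8.19 + 672×3.97 + 53.6×12.2 + 0.00907×11.7 = 3324 m²/day.
Hydraulic gradient i = (303.07 − 302.20) / 1750 = 0.87 / 1750 = 0.0004971.
Q = Σ(K_i·b_i) · W · i = 3324 × 1840 × 0.0004971 = 3041 m³/day.

3040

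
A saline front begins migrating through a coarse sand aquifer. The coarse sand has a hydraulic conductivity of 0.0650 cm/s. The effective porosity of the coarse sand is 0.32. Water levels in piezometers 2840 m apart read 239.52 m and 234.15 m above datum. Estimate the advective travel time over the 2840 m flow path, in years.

23.4

Convert K: 0.0650 cm/s × 864 = 56.16 m/day.
Hydraulic gradient i = (239.52 − 234.15) / 2840 = 5.37 / 2840 = 0.001891.
Darcy flux q = K · i = 56.16 × 0.001891 = 0.1062 m/day.
Seepage velocity v = q / n_e = 0.1062 / 0.32 = 0.3318 m/day.
Travel time t = L / v = 2840 / 0.3318 = 8558 days = 23.43 years.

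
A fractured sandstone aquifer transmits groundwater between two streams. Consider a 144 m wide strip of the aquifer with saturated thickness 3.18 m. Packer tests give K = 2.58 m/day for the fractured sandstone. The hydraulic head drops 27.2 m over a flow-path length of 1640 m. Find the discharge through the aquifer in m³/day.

19.6

Cross-sectional area A = 144 × 3.18 = 457.9 m².
Hydraulic gradient i = Δh / L = 27.2 / 1640 = 0.01659.
Darcy's law: Q = K · A · i = 2.580 × 457.9 × 0.01659 = 19.59 m³/day.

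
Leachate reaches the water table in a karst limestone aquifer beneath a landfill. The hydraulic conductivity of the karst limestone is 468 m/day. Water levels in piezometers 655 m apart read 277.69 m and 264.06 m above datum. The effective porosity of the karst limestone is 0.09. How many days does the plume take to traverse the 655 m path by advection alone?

Hydraulic gradient i = (277.69 − 264.06) / 655 = 13.63 / 655 = 0.02081.
Darcy flux q = K · i = 468.0 × 0.02081 = 9.739 m/day.
Seepage velocity v = q / n_e = 9.739 / 0.09 = 108.2 m/day.
Travel time t = L / v = 655 / 108.2 = 6.053 days.

6.05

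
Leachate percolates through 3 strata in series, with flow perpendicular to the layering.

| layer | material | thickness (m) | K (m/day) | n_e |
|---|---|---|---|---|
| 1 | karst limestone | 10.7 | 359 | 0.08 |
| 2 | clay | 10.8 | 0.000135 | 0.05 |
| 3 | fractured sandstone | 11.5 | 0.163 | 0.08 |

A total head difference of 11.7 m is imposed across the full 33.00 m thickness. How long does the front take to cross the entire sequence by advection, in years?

With flow normal to the layers, continuity requires the same specific discharge q through every layer.
Σ(b_i/K_i) = 10.7/359 + 10.8/0.000135 + 11.5/0.163 = 80071 d.
q = Δh / Σ(b_i/K_i) = 11.7 / 80071 = 0.0001461 m/day.
In each layer the seepage velocity is v_i = q/n_i, so the layer transit time is t_i = b_i·n_i / q:
  layer 1 (karst limestone): t_1 = 10.7 × 0.08 / 0.0001461 = 5858 d
  layer 2 (clay): t_2 = 10.8 × 0.05 / 0.0001461 = 3696 d
  layer 3 (fractured sandstone): t_3 = 11.5 × 0.08 / 0.0001461 = 6296 d
Total t = Σ t_i = 15850 days = 43.39 years.

43.4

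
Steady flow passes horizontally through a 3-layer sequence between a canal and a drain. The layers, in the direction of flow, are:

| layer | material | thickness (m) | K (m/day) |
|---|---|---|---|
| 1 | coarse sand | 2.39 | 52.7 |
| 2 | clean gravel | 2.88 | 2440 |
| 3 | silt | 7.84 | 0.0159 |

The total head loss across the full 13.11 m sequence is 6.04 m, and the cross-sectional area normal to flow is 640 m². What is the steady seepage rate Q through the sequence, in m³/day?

7.84

Flow is perpendicular to layering, so the layers act in series and the equivalent K is the thickness-weighted harmonic mean.
Total thickness L = 2.39 + 2.88 + 7.84 = 13.11 m.
Σ(b_i/K_i) = 2.39/52.7 + 2.88/2440 + 7.84/0.0159 = 493.1 d.
K_eq = L / Σ(b_i/K_i) = 13.11 / 493.1 = 0.02659 m/day.
Q = K_eq · A · (Δh/L) = 0.02659 × 640 × (6.04/13.11) = 7.839 m³/day.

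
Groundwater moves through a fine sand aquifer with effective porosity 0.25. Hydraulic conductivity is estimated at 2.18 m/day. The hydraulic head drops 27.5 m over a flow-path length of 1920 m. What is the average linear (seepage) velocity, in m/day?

Hydraulic gradient i = Δh / L = 27.5 / 1920 = 0.01432.
Darcy flux q = K · i = 2.180 × 0.01432 = 0.03122 m/day.
Seepage velocity v = q / n_e = 0.03122 / 0.25 = 0.1249 m/day.

0.125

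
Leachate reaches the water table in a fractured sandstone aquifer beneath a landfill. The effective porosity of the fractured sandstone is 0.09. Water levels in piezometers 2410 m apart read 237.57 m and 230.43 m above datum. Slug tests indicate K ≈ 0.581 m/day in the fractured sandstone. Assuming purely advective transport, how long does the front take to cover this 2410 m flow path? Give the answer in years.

345

Hydraulic gradient i = (237.57 − 230.43) / 2410 = 7.14 / 2410 = 0.002963.
Darcy flux q = K · i = 0.5810 × 0.002963 = 0.001721 m/day.
Seepage velocity v = q / n_e = 0.001721 / 0.09 = 0.01913 m/day.
Travel time t = L / v = 2410 / 0.01913 = 1.260e+05 days = 345.0 years.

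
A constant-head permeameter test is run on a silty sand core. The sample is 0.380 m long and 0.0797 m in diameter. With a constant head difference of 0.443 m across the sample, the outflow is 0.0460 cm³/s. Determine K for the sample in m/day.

0.683

Cross-sectional area A = π·(d/2)² = π × (0.0797/2)² = 0.004989 m².
Convert discharge: 0.0460 cm³/s = 4.600e-08 m³/s.
Darcy's law rearranged: K = Q·L / (A·Δh) = 4.600e-08 × 0.380 / (0.004989 × 0.443) = 7.909e-06 m/s = 0.6834 m/day.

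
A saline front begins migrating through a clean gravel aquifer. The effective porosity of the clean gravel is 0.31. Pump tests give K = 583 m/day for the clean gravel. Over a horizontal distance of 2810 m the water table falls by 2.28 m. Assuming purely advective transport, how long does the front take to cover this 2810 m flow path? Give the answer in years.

Hydraulic gradient i = Δh / L = 2.28 / 2810 = 0.0008114.
Darcy flux q = K · i = 583.0 × 0.0008114 = 0.4730 m/day.
Seepage velocity v = q / n_e = 0.4730 / 0.31 = 1.526 m/day.
Travel time t = L / v = 2810 / 1.526 = 1841 days = 5.042 years.

5.04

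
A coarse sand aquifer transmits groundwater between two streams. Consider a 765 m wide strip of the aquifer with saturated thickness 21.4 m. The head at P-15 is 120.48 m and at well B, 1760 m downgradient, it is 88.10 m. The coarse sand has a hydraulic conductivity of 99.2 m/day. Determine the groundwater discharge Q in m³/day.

Cross-sectional area A = 765 × 21.4 = 16371 m².
Hydraulic gradient i = (120.48 − 88.10) / 1760 = 32.38 / 1760 = 0.01840.
Darcy's law: Q = K · A · i = 99.20 × 16371 × 0.01840 = 29878 m³/day.

29900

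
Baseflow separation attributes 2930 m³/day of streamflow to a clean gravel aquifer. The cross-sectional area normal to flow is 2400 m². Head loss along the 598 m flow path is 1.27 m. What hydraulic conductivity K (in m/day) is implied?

575

Hydraulic gradient i = Δh / L = 1.27 / 598 = 0.002124.
From Q = K·A·i, K = Q / (A·i) = 2930 / (2400 × 0.002124) = 574.8 m/day.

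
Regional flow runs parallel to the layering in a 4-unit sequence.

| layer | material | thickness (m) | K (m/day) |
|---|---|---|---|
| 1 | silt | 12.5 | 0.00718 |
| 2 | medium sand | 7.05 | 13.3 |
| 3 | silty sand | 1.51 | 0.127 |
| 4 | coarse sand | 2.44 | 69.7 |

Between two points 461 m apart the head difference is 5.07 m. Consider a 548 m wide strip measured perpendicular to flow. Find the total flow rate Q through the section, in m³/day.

Flow is parallel to layering, so each bed carries its own Darcy discharge and the transmissivities add.
Σ(K_i·b_i) = 0.00718×12.5 + 13.3×7.05 + 0.127×1.51 + 69.7×2.44 = 264.1 m²/day.
Hydraulic gradient i = Δh / L = 5.07 / 461 = 0.01100.
Q = Σ(K_i·b_i) · W · i = 264.1 × 548 × 0.01100 = 1592 m³/day.

1590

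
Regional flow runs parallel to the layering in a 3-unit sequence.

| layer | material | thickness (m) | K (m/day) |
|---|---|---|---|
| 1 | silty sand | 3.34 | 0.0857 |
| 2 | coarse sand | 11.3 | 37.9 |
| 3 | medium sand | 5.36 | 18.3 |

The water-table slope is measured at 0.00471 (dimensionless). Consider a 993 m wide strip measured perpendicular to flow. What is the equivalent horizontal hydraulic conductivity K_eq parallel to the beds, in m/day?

Flow is parallel to layering, so each bed carries its own Darcy discharge and the transmissivities add.
Σ(K_i·b_i) = 0.0857×3.34 + 37.9×11.3 + 18.3×5.36 = 526.6 m²/day.
Total thickness b = 20.00 m, so K_eq = Σ(K_i·b_i)/b = 26.33 m/day.

26.3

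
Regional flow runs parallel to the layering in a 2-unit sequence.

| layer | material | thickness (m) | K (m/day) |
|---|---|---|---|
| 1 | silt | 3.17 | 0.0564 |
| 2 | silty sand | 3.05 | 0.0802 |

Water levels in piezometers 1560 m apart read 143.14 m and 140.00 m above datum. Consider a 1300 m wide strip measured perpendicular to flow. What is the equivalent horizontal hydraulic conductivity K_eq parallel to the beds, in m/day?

0.0681

Flow is parallel to layering, so each bed carries its own Darcy discharge and the transmissivities add.
Σ(K_i·b_i) = 0.0564×3.17 + 0.0802×3.05 = 0.4234 m²/day.
Total thickness b = 6.220 m, so K_eq = Σ(K_i·b_i)/b = 0.06807 m/day.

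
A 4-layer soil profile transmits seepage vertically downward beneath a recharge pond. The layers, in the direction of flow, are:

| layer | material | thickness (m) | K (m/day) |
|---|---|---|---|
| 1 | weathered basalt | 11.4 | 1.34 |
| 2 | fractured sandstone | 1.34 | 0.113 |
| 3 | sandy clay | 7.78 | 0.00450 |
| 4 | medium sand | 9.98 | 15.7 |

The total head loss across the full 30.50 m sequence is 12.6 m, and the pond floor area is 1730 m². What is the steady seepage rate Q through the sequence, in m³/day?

12.5

Flow is perpendicular to layering, so the layers act in series and the equivalent K is the thickness-weighted harmonic mean.
Total thickness L = 11.4 + 1.34 + 7.78 + 9.98 = 30.50 m.
Σ(b_i/K_i) = 11.4/1.34 + 1.34/0.113 + 7.78/0.00450 + 9.98/15.7 = 1750 d.
K_eq = L / Σ(b_i/K_i) = 30.50 / 1750 = 0.01743 m/day.
Q = K_eq · A · (Δh/L) = 0.01743 × 1730 × (12.6/30.50) = 12.46 m³/day.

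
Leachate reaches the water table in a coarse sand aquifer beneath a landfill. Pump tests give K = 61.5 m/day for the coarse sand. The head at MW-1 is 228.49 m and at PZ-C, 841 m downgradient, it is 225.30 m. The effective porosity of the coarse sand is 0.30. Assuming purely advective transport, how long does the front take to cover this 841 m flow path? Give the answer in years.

Hydraulic gradient i = (228.49 − 225.30) / 841 = 3.19 / 841 = 0.003793.
Darcy flux q = K · i = 61.50 × 0.003793 = 0.2333 m/day.
Seepage velocity v = q / n_e = 0.2333 / 0.30 = 0.7776 m/day.
Travel time t = L / v = 841 / 0.7776 = 1082 days = 2.961 years.

2.96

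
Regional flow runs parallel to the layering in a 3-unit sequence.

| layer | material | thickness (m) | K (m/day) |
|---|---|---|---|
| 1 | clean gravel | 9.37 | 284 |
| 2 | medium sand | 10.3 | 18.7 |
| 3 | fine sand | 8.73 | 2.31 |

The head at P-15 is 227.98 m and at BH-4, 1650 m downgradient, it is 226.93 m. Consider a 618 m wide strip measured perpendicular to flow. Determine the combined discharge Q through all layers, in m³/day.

Flow is parallel to layering, so each bed carries its own Darcy discharge and the transmissivities add.
Σ(K_i·b_i) = 284×9.37 + 18.7×10.3 + 2.31×8.73 = 2874 m²/day.
Hydraulic gradient i = (227.98 − 226.93) / 1650 = 1.05 / 1650 = 0.0006364.
Q = Σ(K_i·b_i) · W · i = 2874 × 618 × 0.0006364 = 1130 m³/day.

1130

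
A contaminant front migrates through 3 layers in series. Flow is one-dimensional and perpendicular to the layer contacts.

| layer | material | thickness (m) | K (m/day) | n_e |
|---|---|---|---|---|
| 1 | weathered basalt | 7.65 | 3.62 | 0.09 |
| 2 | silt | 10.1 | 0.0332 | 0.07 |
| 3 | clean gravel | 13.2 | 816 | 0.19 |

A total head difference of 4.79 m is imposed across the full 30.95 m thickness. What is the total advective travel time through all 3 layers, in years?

With flow normal to the layers, continuity requires the same specific discharge q through every layer.
Σ(b_i/K_i) = 7.65/3.62 + 10.1/0.0332 + 13.2/816 = 306.3 d.
q = Δh / Σ(b_i/K_i) = 4.79 / 306.3 = 0.01564 m/day.
In each layer the seepage velocity is v_i = q/n_i, so the layer transit time is t_i = b_i·n_i / q:
  layer 1 (weathered basalt): t_1 = 7.65 × 0.09 / 0.01564 = 44.03 d
  layer 2 (silt): t_2 = 10.1 × 0.07 / 0.01564 = 45.22 d
  layer 3 (clean gravel): t_3 = 13.2 × 0.19 / 0.01564 = 160.4 d
Total t = Σ t_i = 249.6 days = 0.6835 years.

0.684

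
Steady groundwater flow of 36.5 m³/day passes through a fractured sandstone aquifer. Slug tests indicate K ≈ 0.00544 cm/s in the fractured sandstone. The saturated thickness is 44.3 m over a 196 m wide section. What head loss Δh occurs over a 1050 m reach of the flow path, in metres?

0.939

Convert K: 0.00544 cm/s × 864 = 4.700 m/day.
Cross-sectional area A = 196 × 44.3 = 8683 m².
From Q = K·A·i, i = Q / (K·A) = 36.5 / (4.700 × 8683) = 0.0008944.
Head loss Δh = i · L = 0.0008944 × 1050 = 0.9391 m.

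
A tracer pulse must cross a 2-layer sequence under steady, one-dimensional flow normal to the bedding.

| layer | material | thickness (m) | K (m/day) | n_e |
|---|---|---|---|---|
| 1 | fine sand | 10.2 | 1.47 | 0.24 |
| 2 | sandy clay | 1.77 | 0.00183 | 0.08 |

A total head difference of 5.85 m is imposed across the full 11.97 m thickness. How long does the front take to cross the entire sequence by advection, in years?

With flow normal to the layers, continuity requires the same specific discharge q through every layer.
Σ(b_i/K_i) = 10.2/1.47 + 1.77/0.00183 = 974.2 d.
q = Δh / Σ(b_i/K_i) = 5.85 / 974.2 = 0.006005 m/day.
In each layer the seepage velocity is v_i = q/n_i, so the layer transit time is t_i = b_i·n_i / q:
  layer 1 (fine sand): t_1 = 10.2 × 0.24 / 0.006005 = 407.6 d
  layer 2 (sandy clay): t_2 = 1.77 × 0.08 / 0.006005 = 23.58 d
Total t = Σ t_i = 431.2 days = 1.181 years.

1.18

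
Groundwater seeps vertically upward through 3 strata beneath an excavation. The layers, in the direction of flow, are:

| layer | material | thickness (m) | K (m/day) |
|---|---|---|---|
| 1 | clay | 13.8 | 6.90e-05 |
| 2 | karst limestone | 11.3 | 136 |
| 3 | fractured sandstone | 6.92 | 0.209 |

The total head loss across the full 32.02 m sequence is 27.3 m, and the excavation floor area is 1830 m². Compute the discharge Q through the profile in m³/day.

0.250

Flow is perpendicular to layering, so the layers act in series and the equivalent K is the thickness-weighted harmonic mean.
Total thickness L = 13.8 + 11.3 + 6.92 = 32.02 m.
Σ(b_i/K_i) = 13.8/6.90e-05 + 11.3/136 + 6.92/0.209 = 2.000e+05 d.
K_eq = L / Σ(b_i/K_i) = 32.02 / 2.000e+05 = 0.0001601 m/day.
Q = K_eq · A · (Δh/L) = 0.0001601 × 1830 × (27.3/32.02) = 0.2498 m³/day.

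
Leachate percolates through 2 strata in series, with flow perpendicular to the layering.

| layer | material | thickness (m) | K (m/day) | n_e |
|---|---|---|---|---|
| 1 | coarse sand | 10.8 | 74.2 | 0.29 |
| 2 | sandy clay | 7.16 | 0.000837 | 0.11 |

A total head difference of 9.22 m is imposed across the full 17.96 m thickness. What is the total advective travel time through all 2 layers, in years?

With flow normal to the layers, continuity requires the same specific discharge q through every layer.
Σ(b_i/K_i) = 10.8/74.2 + 7.16/0.000837 = 8555 d.
q = Δh / Σ(b_i/K_i) = 9.22 / 8555 = 0.001078 m/day.
In each layer the seepage velocity is v_i = q/n_i, so the layer transit time is t_i = b_i·n_i / q:
  layer 1 (coarse sand): t_1 = 10.8 × 0.29 / 0.001078 = 2906 d
  layer 2 (sandy clay): t_2 = 7.16 × 0.11 / 0.001078 = 730.8 d
Total t = Σ t_i = 3637 days = 9.957 years.

9.96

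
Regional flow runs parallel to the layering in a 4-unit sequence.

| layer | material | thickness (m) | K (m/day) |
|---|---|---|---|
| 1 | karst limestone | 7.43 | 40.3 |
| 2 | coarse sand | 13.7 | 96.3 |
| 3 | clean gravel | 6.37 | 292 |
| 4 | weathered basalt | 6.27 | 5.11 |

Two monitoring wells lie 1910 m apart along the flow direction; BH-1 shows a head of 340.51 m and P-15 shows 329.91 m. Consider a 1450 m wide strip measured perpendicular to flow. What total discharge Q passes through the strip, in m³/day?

28300

Flow is parallel to layering, so each bed carries its own Darcy discharge and the transmissivities add.
Σ(K_i·b_i) = 40.3×7.43 + 96.3×13.7 + 292×6.37 + 5.11×6.27 = 3511 m²/day.
Hydraulic gradient i = (340.51 − 329.91) / 1910 = 10.6 / 1910 = 0.005550.
Q = Σ(K_i·b_i) · W · i = 3511 × 1450 × 0.005550 = 28252 m³/day.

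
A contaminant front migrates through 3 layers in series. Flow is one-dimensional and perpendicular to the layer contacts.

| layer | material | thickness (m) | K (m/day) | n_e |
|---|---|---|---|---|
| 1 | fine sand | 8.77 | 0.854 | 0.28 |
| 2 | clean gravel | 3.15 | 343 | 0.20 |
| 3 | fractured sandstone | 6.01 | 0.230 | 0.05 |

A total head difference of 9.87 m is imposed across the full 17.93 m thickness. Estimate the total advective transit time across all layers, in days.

With flow normal to the layers, continuity requires the same specific discharge q through every layer.
Σ(b_i/K_i) = 8.77/0.854 + 3.15/343 + 6.01/0.230 = 36.41 d.
q = Δh / Σ(b_i/K_i) = 9.87 / 36.41 = 0.2711 m/day.
In each layer the seepage velocity is v_i = q/n_i, so the layer transit time is t_i = b_i·n_i / q:
  layer 1 (fine sand): t_1 = 8.77 × 0.28 / 0.2711 = 9.058 d
  layer 2 (clean gravel): t_2 = 3.15 × 0.20 / 0.2711 = 2.324 d
  layer 3 (fractured sandstone): t_3 = 6.01 × 0.05 / 0.2711 = 1.108 d
Total t = Σ t_i = 12.49 days.

12.5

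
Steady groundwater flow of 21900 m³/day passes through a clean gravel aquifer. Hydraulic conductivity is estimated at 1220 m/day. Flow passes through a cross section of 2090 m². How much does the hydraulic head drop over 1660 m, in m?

14.3

From Q = K·A·i, i = Q / (K·A) = 21900 / (1220 × 2090) = 0.008589.
Head loss Δh = i · L = 0.008589 × 1660 = 14.26 m.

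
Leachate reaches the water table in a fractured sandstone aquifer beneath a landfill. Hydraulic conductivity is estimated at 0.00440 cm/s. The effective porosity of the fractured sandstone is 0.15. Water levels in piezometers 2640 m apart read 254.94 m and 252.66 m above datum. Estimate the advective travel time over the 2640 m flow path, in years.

Convert K: 0.00440 cm/s × 864 = 3.802 m/day.
Hydraulic gradient i = (254.94 − 252.66) / 2640 = 2.28 / 2640 = 0.0008636.
Darcy flux q = K · i = 3.802 × 0.0008636 = 0.003283 m/day.
Seepage velocity v = q / n_e = 0.003283 / 0.15 = 0.02189 m/day.
Travel time t = L / v = 2640 / 0.02189 = 1.206e+05 days = 330.2 years.

330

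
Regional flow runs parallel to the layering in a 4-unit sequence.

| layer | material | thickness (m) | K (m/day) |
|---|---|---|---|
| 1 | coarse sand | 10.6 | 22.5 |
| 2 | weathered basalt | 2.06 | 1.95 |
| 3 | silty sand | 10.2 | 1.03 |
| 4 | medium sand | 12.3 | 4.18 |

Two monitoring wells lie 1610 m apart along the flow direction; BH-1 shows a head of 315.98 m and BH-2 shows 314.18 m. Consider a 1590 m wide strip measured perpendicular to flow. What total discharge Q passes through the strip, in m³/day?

Flow is parallel to layering, so each bed carries its own Darcy discharge and the transmissivities add.
Σ(K_i·b_i) = 22.5×10.6 + 1.95×2.06 + 1.03×10.2 + 4.18×12.3 = 304.4 m²/day.
Hydraulic gradient i = (315.98 − 314.18) / 1610 = 1.8 / 1610 = 0.001118.
Q = Σ(K_i·b_i) · W · i = 304.4 × 1590 × 0.001118 = 541.2 m³/day.

541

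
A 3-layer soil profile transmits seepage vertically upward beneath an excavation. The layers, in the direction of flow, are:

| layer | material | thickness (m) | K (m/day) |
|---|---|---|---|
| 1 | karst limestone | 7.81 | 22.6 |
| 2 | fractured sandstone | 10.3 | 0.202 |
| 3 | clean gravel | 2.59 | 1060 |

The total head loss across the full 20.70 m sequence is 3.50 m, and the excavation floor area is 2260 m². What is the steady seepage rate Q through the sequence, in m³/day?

154

Flow is perpendicular to layering, so the layers act in series and the equivalent K is the thickness-weighted harmonic mean.
Total thickness L = 7.81 + 10.3 + 2.59 = 20.70 m.
Σ(b_i/K_i) = 7.81/22.6 + 10.3/0.202 + 2.59/1060 = 51.34 d.
K_eq = L / Σ(b_i/K_i) = 20.70 / 51.34 = 0.4032 m/day.
Q = K_eq · A · (Δh/L) = 0.4032 × 2260 × (3.50/20.70) = 154.1 m³/day.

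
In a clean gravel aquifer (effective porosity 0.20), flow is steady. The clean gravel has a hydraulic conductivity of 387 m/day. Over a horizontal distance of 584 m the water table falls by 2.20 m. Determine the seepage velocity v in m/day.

Hydraulic gradient i = Δh / L = 2.20 / 584 = 0.003767.
Darcy flux q = K · i = 387.0 × 0.003767 = 1.458 m/day.
Seepage velocity v = q / n_e = 1.458 / 0.20 = 7.289 m/day.

7.29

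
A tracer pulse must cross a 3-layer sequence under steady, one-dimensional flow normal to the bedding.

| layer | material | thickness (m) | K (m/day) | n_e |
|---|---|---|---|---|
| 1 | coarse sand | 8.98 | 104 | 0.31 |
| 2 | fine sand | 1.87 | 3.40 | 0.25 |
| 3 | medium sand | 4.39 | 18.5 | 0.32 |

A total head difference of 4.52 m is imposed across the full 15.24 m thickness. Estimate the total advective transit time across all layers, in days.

With flow normal to the layers, continuity requires the same specific discharge q through every layer.
Σ(b_i/K_i) = 8.98/104 + 1.87/3.40 + 4.39/18.5 = 0.8736 d.
q = Δh / Σ(b_i/K_i) = 4.52 / 0.8736 = 5.174 m/day.
In each layer the seepage velocity is v_i = q/n_i, so the layer transit time is t_i = b_i·n_i / q:
  layer 1 (coarse sand): t_1 = 8.98 × 0.31 / 5.174 = 0.5381 d
  layer 2 (fine sand): t_2 = 1.87 × 0.25 / 5.174 = 0.09036 d
  layer 3 (medium sand): t_3 = 4.39 × 0.32 / 5.174 = 0.2715 d
Total t = Σ t_i = 0.8999 days.

0.900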